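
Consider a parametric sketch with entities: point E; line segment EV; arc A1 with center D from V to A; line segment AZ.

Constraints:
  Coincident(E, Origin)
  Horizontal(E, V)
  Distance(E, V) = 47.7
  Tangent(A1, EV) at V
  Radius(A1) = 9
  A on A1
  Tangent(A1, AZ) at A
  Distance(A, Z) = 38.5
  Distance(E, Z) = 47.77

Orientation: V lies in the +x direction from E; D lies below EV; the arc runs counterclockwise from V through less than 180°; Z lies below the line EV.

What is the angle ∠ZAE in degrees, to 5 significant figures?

75.187°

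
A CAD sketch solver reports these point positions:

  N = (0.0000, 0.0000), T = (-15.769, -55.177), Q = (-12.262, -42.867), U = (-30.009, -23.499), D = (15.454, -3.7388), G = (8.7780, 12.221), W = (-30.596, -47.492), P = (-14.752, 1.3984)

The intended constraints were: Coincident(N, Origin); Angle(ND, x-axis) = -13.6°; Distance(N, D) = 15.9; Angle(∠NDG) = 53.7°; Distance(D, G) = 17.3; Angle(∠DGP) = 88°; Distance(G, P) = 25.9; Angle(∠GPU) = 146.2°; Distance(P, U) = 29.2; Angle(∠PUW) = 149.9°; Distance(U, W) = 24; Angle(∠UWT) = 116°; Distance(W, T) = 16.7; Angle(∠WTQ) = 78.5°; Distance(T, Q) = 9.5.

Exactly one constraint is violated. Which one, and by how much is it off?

Distance(T, Q) = 9.5 — off by 3.30.

N = (0.00, 0.00) ✓; ND at -13.60° ✓; |ND| = 15.90 ✓; ∠NDG = 53.70° ✓; |DG| = 17.30 ✓; ∠DGP = 88.00° ✓; |GP| = 25.90 ✓; ∠GPU = 146.2° ✓; |PU| = 29.20 ✓; ∠PUW = 149.9° ✓; |UW| = 24.00 ✓; ∠UWT = 116.0° ✓; |WT| = 16.70 ✓; ∠WTQ = 78.50° ✓; |TQ| = 12.80 ✗.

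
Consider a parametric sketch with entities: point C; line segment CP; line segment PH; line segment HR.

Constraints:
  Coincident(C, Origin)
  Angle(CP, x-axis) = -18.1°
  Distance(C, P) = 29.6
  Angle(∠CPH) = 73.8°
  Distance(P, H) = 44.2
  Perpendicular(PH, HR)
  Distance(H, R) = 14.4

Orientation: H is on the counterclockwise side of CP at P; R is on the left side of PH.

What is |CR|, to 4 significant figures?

38.58

∠CPH = 73.8°, so PH runs at -18.1° + (180° − 73.8°) = 88.10° from the x-axis; with |PH| = 44.2, H = P + 44.2·(cos 88.10°, sin 88.10°) = (29.60, 34.98). The perpendicularity gives HR at right angles to PH; with |HR| = 14.4 on the left of PH, R = H + 14.4·(-0.9995, 0.03316) = (15.21, 35.46). Then |CR| = |R − C| = 38.58.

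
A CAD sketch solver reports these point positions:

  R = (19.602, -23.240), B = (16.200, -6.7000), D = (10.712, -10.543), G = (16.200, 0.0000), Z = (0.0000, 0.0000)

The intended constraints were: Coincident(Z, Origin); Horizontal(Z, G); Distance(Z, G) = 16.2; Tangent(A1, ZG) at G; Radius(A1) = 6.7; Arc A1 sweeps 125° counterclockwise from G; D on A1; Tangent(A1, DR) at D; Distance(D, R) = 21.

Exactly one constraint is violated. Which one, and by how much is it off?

Distance(D, R) = 21 — off by 5.50.

Z = (0.00, 0.00) ✓; Z.y = 0.00, G.y = 0.00 ✓; |ZG| = 16.20 ✓; ∠(BG, GZ) = 90.00° ✓; |BG| = 6.700 ✓; bearing(B→D) − bearing(B→G) = 125.0° ✓; |BD| = 6.700 ✓; ∠(BD, DR) = 90.00° ✓; |DR| = 15.50 ✗.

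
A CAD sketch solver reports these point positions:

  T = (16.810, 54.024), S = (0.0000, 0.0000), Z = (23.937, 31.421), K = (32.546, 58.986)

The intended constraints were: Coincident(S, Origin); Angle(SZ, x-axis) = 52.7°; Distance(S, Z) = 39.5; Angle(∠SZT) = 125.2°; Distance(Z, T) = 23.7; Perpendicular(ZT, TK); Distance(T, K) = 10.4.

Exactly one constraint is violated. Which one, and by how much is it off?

Distance(T, K) = 10.4 — off by 6.10.

S = (0.00, 0.00) ✓; SZ at 52.70° ✓; |SZ| = 39.50 ✓; ∠SZT = 125.2° ✓; |ZT| = 23.70 ✓; ∠(ZT, TK) = 90.00° ✓; |TK| = 16.50 ✗.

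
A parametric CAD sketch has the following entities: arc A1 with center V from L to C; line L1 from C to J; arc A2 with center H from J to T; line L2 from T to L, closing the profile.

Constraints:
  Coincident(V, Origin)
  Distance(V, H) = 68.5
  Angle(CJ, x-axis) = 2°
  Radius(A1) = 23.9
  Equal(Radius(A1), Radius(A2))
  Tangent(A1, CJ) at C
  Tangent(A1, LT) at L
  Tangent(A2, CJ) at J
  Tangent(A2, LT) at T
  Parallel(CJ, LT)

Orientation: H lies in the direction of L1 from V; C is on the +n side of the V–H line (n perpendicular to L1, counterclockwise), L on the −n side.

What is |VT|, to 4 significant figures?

72.55

Tangency of A1 to both parallel lines with radius 23.9 puts C and L at V ± 23.9·n: C = (-0.8341, 23.89), L = (0.8341, -23.89). Equal radii place J and T the same way about H: J = H + 23.9·n = (67.62, 26.28), T = H − 23.9·n = (69.29, -21.49). Then |VT| = |T − V| = 72.55.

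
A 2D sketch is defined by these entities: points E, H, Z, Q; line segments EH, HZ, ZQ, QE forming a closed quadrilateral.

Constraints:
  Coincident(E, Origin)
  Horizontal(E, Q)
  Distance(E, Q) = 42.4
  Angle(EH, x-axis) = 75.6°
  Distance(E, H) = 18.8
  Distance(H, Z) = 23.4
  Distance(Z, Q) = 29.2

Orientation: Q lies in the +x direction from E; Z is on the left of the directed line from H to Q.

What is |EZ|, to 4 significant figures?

36.79

E is at the origin; E and Q share the same y with |EQ| = 42.4 and Q in +x, so Q = (42.4, 0). EH runs at 75.6° with |EH| = 18.8, so H = (4.675, 18.21). Z is determined by |HZ| = 23.4 and |ZQ| = 29.2 together: it lies at the intersection of circle(H, 23.4) and circle(Q, 29.2). With |HQ| = 41.89, the foot of the radical line on HQ is 17.30 from H and the perpendicular offset is √(23.4² − 17.30²) = 15.75. Taking the left-of-HQ solution: Z = (27.11, 24.87).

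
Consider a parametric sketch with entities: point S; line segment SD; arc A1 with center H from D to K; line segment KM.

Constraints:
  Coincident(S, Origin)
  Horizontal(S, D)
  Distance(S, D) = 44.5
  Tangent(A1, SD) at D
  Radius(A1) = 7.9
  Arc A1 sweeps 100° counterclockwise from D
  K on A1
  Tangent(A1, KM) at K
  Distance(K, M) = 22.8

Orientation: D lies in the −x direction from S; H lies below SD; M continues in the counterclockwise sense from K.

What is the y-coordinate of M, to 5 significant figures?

-31.725

S is at the origin; SD is horizontal with |SD| = 44.5 and D on the −x side, so D = (-44.500, 0.0000). The tangent condition forces HD to be normal to SD, so H = D + (0, -7.9) = (-44.500, -7.9000). On A1, D sits at bearing 90° from H; a 100° counterclockwise sweep puts K at bearing 190°, so K = H + 7.9·(cos 190°, sin 190°) = (-52.280, -9.2718). Since A1 is tangent to KM there, HK ⟂ KM, so KM runs along (−sin 190°, cos 190°); with |KM| = 22.8, M = (-48.321, -31.725). So M.y = -31.725.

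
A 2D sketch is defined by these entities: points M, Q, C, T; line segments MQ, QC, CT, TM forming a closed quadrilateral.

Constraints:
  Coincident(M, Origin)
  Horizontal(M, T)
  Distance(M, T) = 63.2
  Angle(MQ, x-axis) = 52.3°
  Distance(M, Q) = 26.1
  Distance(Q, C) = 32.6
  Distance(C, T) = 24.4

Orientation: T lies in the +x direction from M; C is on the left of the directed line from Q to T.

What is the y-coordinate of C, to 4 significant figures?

19.51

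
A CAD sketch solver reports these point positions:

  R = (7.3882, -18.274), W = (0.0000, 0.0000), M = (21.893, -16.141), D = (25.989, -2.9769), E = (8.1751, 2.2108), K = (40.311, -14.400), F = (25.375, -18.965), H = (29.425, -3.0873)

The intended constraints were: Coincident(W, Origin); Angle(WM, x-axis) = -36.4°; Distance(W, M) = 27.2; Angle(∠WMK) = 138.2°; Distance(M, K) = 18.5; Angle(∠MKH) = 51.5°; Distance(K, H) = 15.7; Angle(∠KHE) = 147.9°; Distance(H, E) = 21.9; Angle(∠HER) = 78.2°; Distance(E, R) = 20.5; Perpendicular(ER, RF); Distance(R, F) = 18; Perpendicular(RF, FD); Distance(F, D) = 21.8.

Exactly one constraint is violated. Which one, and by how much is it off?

Distance(F, D) = 21.8 — off by 5.80.

W = (0.00, 0.00) ✓; WM at -36.40° ✓; |WM| = 27.20 ✓; ∠WMK = 138.2° ✓; |MK| = 18.50 ✓; ∠MKH = 51.50° ✓; |KH| = 15.70 ✓; ∠KHE = 147.9° ✓; |HE| = 21.90 ✓; ∠HER = 78.20° ✓; |ER| = 20.50 ✓; ∠(ER, RF) = 90.00° ✓; |RF| = 18.00 ✓; ∠(RF, FD) = 90.00° ✓; |FD| = 16.00 ✗.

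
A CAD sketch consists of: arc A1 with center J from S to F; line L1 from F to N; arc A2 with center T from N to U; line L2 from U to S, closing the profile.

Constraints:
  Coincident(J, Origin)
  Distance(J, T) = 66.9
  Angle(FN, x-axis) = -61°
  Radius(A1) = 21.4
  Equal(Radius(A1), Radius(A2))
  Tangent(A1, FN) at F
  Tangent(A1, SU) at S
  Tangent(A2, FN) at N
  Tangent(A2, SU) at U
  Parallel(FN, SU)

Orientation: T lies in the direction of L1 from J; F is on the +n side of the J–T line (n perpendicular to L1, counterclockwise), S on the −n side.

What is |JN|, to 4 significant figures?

70.24

Tangency of A1 to both parallel lines with radius 21.4 puts F and S at J ± 21.4·n: F = (18.72, 10.37), S = (-18.72, -10.37). Equal radii place N and U the same way about T: N = T + 21.4·n = (51.15, -48.14), U = T − 21.4·n = (13.72, -68.89). Then |JN| = |N − J| = 70.24.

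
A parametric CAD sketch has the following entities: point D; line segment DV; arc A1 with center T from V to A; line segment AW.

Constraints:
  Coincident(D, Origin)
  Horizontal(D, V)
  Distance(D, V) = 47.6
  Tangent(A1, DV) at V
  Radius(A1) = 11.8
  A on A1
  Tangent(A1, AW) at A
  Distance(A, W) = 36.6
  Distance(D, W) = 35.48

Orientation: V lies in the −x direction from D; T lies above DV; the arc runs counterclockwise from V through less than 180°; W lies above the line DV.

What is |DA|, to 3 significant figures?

38.8

Checks: ∠(TV, VD) = 90.00° ✓; |TV| = 11.80 ✓; |TA| = 11.80 ✓; ∠(TA, AW) = 90.00° ✓; |AW| = 36.60 ✓; |DW| = 35.48 ✓.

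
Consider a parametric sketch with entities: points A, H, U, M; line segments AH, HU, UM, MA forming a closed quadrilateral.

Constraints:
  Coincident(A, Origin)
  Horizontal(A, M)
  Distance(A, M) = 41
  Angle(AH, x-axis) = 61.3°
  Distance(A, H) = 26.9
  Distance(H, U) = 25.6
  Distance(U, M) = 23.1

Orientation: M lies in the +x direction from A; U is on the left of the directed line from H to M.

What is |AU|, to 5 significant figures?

44.838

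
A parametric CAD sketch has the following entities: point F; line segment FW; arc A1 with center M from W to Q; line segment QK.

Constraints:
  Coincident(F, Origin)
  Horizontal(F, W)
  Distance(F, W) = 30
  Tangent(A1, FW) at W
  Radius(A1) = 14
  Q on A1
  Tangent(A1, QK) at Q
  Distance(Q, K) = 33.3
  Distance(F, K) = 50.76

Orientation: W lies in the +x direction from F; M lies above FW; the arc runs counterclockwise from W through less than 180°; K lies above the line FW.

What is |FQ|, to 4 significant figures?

46.59

Checks: |MQ| = 14.00 ✓; ∠(MQ, QK) = 90.00° ✓; |QK| = 33.30 ✓; |FK| = 50.76 ✓.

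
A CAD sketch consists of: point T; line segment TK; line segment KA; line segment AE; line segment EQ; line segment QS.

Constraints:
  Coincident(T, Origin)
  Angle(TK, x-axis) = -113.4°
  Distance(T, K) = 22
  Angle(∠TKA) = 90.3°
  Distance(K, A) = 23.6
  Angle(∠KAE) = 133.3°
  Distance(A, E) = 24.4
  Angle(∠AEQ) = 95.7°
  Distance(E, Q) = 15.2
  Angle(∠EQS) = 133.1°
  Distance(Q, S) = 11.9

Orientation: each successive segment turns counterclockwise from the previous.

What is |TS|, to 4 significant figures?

20.10

T is at the origin; TK runs at -113.4° with length 22.0, so K = (-8.737, -20.19). ∠TKA = 90.3° gives KA at -23.70° from the x-axis; with |KA| = 23.6, A = (12.87, -29.68). ∠KAE = 133.3° gives AE at 23.00° from the x-axis; with |AE| = 24.4, E = (35.33, -20.14). ∠AEQ = 95.7° gives EQ at 107.3° from the x-axis; with |EQ| = 15.2, Q = (30.81, -5.630). ∠EQS = 133.1° gives QS at 154.2° from the x-axis; with |QS| = 11.9, S = (20.10, -0.4511). Then |TS| = |S − T| = 20.10.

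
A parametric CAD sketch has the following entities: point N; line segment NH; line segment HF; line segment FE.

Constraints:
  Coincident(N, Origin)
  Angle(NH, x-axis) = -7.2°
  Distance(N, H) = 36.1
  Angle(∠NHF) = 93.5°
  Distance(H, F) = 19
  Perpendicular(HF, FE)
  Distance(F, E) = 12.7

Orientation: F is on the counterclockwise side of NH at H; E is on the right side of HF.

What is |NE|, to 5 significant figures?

53.146

N is at the origin; NH runs at -7.2° with length 36.1, so H = 36.1·(cos -7.2°, sin -7.2°) = (35.815, -4.5245). ∠NHF = 93.5°, so HF runs at -7.2° + (180° − 93.5°) = 79.300° from the x-axis; with |HF| = 19.0, F = H + 19.0·(cos 79.300°, sin 79.300°) = (39.343, 14.145). HF is perpendicular to FE; with |FE| = 12.7 on the right of HF, E = F + 12.7·(0.98261, -0.18567) = (51.822, 11.787). Then |NE| = |E − N| = 53.146.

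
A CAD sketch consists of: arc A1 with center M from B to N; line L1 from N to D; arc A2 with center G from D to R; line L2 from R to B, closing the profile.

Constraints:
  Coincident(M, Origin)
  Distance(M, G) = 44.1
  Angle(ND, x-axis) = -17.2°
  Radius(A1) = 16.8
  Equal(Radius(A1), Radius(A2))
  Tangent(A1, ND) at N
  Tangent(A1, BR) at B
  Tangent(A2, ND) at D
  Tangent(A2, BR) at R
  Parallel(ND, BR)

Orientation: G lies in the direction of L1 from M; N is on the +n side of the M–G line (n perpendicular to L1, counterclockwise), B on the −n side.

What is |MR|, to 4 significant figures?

47.19

The slot axis is L1's direction at -17.2°, so u = (cos -17.2°, sin -17.2°) = (0.9553, -0.2957) and n = (−sin -17.2°, cos -17.2°) = (0.2957, 0.9553). M is at the origin and G lies 44.1 along u from M, so G = 44.1·u = (42.13, -13.04). Tangency of A1 to both parallel lines with radius 16.8 puts N and B at M ± 16.8·n: N = (4.968, 16.05), B = (-4.968, -16.05). Equal radii place D and R the same way about G: D = G + 16.8·n = (47.10, 3.008), R = G − 16.8·n = (37.16, -29.09). Then |MR| = |R − M| = 47.19.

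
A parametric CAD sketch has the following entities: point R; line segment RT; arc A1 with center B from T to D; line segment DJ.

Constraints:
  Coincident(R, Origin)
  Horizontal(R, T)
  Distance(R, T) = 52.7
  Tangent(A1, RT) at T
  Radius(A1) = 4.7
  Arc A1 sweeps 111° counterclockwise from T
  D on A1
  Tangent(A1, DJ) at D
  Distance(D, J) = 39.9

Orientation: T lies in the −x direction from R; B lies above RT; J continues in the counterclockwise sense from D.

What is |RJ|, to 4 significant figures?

76.32

R is at the origin; RT is horizontal with |RT| = 52.7 and T on the −x side, so T = (-52.70, 0.000). The tangent condition forces BT to be normal to RT, so B = T + (0, 4.7) = (-52.70, 4.700). On A1, T sits at bearing -90° from B; a 111° counterclockwise sweep puts D at bearing 21°, so D = B + 4.7·(cos 21°, sin 21°) = (-48.31, 6.384). Since A1 is tangent to DJ there, BD ⟂ DJ, so DJ runs along (−sin 21°, cos 21°); with |DJ| = 39.9, J = (-62.61, 43.63). Then |RJ| = |J − R| = 76.32.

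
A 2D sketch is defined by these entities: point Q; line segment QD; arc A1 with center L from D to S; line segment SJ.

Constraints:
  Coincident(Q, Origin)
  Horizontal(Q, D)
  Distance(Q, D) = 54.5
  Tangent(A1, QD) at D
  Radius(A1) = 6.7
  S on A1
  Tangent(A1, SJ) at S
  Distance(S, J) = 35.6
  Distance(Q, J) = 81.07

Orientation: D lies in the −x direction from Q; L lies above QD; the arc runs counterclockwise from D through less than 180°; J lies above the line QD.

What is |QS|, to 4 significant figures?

50.40

Q is at the origin; QD is horizontal with |QD| = 54.5 and D on the −x side, so D = (-54.50, 0.000). Since A1 is tangent to QD there, LD ⟂ QD, so L = D + (0, 6.7) = (-54.50, 6.700). Since LS ⟂ SJ (tangency), |LJ| = √(6.7² + 35.6²) = 36.22 regardless of where S sits on A1. So J lies on both circle(Q, 81.07) and circle(L, 36.22); the above-QD intersection is J = (-71.14, 38.88). S is the foot of the tangent from J: S = (-49.22, 10.83).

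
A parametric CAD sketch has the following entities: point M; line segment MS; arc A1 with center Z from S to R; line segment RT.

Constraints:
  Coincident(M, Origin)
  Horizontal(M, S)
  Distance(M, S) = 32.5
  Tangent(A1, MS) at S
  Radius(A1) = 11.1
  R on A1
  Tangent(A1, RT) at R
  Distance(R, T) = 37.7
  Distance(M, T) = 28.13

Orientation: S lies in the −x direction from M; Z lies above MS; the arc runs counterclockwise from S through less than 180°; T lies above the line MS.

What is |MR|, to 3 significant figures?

25.3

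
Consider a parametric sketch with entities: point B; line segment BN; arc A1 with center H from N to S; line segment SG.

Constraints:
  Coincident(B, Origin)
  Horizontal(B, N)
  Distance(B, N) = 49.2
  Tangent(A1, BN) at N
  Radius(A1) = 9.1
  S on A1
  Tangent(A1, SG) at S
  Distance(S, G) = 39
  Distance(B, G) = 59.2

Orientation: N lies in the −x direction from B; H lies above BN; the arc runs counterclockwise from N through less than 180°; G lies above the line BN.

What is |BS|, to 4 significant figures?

40.97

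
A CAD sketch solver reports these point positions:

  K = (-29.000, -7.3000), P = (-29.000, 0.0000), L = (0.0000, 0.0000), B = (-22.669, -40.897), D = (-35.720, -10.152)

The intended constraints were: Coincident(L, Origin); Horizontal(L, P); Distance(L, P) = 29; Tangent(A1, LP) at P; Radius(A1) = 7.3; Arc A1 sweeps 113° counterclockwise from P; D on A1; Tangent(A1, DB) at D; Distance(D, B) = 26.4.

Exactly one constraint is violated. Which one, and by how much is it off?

Distance(D, B) = 26.4 — off by 7.00.

L = (0.00, 0.00) ✓; L.y = 0.00, P.y = 0.00 ✓; |LP| = 29.00 ✓; ∠(KP, PL) = 90.00° ✓; |KP| = 7.300 ✓; bearing(K→D) − bearing(K→P) = 113.0° ✓; |KD| = 7.300 ✓; ∠(KD, DB) = 90.00° ✓; |DB| = 33.40 ✗.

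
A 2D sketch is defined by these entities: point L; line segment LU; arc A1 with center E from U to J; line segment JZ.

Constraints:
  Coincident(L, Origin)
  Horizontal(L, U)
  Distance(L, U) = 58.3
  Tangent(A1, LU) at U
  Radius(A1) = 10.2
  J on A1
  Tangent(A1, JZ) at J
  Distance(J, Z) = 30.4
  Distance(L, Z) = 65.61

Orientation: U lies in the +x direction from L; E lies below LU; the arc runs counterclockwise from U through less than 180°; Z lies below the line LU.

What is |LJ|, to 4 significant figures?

49.41

Checks: |EJ| = 10.20 ✓; ∠(EJ, JZ) = 90.00° ✓; |JZ| = 30.40 ✓; |LZ| = 65.61 ✓.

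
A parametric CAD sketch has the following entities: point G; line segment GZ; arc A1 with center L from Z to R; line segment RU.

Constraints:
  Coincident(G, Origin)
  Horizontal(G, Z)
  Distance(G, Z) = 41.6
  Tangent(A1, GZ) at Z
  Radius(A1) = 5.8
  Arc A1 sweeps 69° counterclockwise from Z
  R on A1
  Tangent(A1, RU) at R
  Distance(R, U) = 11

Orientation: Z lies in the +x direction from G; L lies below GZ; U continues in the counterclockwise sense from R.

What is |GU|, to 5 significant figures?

35.148

G is at the origin; GZ is horizontal with |GZ| = 41.6 and Z on the +x side, so Z = (41.600, 0.0000). Since A1 is tangent to GZ there, LZ ⟂ GZ, so L = Z + (0, -5.8) = (41.600, -5.8000). On A1, Z sits at bearing 90° from L; a 69° counterclockwise sweep puts R at bearing 159°, so R = L + 5.8·(cos 159°, sin 159°) = (36.185, -3.7215). The tangent condition forces LR to be normal to RU, so RU runs along (−sin 159°, cos 159°); with |RU| = 11.0, U = (32.243, -13.991). Then |GU| = |U − G| = 35.148.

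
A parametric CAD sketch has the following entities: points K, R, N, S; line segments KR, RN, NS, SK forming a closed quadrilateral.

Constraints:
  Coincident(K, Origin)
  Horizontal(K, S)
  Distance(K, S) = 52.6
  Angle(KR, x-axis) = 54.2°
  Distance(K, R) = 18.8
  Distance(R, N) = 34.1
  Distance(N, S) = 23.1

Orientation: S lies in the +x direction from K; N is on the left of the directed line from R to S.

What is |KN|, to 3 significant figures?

49.5

K is at the origin; KS is horizontal with |KS| = 52.6 and S in +x, so S = (52.6, 0). KR runs at 54.2° with |KR| = 18.8, so R = (11.0, 15.2). N is determined by |RN| = 34.1 and |NS| = 23.1 together: it lies at the intersection of circle(R, 34.1) and circle(S, 23.1). With |RS| = 44.3, the foot of the radical line on RS is 29.3 from R and the perpendicular offset is √(34.1² − 29.3²) = 17.5. Taking the left-of-RS solution: N = (44.5, 21.6).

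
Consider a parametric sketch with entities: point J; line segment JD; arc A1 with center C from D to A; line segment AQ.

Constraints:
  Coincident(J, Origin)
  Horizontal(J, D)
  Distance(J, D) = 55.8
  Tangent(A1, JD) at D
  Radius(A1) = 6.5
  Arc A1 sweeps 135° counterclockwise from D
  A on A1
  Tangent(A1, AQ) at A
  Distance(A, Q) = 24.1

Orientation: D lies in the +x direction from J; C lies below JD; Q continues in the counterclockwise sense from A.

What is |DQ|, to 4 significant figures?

30.77

J is at the origin; JD is horizontal with |JD| = 55.8 and D on the +x side, so D = (55.80, 0.000). A1 meets JD tangentially, so CD is at right angles to JD, so C = D + (0, -6.5) = (55.80, -6.500). On A1, D sits at bearing 90° from C; a 135° counterclockwise sweep puts A at bearing 225°, so A = C + 6.5·(cos 225°, sin 225°) = (51.20, -11.10). A1 meets AQ tangentially, so CA is at right angles to AQ, so AQ runs along (−sin 225°, cos 225°); with |AQ| = 24.1, Q = (68.25, -28.14). Then |DQ| = |Q − D| = 30.77.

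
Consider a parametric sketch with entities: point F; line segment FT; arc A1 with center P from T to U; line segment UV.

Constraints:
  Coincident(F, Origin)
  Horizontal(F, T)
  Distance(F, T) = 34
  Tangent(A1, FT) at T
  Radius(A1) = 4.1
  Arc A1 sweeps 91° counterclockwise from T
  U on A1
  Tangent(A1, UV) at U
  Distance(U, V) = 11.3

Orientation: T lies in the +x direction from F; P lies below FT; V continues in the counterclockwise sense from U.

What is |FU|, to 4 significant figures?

30.19

F is at the origin; FT is horizontal with |FT| = 34.0 and T on the +x side, so T = (34.00, 0.000). Since A1 is tangent to FT there, PT ⟂ FT, so P = T + (0, -4.1) = (34.00, -4.100). On A1, T sits at bearing 90° from P; a 91° counterclockwise sweep puts U at bearing 181°, so U = P + 4.1·(cos 181°, sin 181°) = (29.90, -4.172). Then |FU| = |U − F| = 30.19.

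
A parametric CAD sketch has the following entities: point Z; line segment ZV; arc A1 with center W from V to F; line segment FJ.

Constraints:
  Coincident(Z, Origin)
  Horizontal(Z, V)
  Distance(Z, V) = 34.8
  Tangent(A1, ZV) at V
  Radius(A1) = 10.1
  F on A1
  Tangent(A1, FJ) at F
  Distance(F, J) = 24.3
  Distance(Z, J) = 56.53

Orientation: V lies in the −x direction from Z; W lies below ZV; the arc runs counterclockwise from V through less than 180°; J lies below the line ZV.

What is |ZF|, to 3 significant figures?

46.0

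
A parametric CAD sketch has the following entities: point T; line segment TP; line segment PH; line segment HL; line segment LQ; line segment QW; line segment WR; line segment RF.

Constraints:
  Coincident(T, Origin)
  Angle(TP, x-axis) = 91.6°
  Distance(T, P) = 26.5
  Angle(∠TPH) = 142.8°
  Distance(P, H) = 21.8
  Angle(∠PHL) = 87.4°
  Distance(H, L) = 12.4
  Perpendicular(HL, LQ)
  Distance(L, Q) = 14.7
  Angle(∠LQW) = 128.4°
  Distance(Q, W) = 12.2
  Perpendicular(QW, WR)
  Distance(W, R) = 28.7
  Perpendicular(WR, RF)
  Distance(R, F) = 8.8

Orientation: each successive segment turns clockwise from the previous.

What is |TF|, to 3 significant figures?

54.4

T is at the origin; TP runs at 91.6° with length 26.5, so P = (-0.740, 26.5). ∠TPH = 142.8° gives PH at 54.4° from the x-axis; with |PH| = 21.8, H = (12.0, 44.2). ∠PHL = 87.4° gives HL at -38.2° from the x-axis; with |HL| = 12.4, L = (21.7, 36.5). HL is perpendicular to LQ, so LQ runs at -128°; with |LQ| = 14.7, Q = (12.6, 25.0). ∠LQW = 128.4° gives QW at -180° from the x-axis; with |QW| = 12.2, W = (0.404, 25.0). QW ⟂ WR, so WR runs at 90.2°; with |WR| = 28.7, R = (0.304, 53.7). WR is perpendicular to RF, so RF runs at 0.200°; with |RF| = 8.8, F = (9.10, 53.7). Then |TF| = |F − T| = 54.4.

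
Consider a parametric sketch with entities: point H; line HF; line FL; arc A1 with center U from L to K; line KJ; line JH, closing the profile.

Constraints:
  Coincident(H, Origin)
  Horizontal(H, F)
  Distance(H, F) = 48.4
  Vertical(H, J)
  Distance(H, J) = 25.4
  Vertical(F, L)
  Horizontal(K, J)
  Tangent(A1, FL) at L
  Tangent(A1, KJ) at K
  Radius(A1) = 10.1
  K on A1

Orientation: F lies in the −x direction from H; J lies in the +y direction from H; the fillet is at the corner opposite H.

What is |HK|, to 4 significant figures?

45.96

H is at the origin; H and F share the same y with |HF| = 48.4 and F on the −x side, so F = (-48.40, 0.000). H and J share the same x with |HJ| = 25.4 and J on the +y side, so J = (0.000, 25.40). The virtual corner opposite H is at (-48.40, 25.40). Since A1 is tangent to FL there, UL ⟂ FL and tangency of A1 to KJ means the radius UK is perpendicular to KJ, with radius 10.1, so the center U sits 10.1 in from both sides at U = (-38.30, 15.30). That places the tangent points at L = (-48.40, 15.30) on FL and K = (-38.30, 25.40) on KJ. Then |HK| = |K − H| = 45.96.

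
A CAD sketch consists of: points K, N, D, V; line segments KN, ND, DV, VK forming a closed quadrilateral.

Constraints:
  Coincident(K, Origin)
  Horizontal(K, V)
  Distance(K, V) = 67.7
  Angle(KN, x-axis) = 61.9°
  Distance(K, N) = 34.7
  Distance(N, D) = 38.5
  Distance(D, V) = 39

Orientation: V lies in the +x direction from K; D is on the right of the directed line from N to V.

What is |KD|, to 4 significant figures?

29.67

K is at the origin; KV is horizontal with |KV| = 67.7 and V in +x, so V = (67.7, 0). KN runs at 61.9° with |KN| = 34.7, so N = (16.34, 30.61). D is determined by |ND| = 38.5 and |DV| = 39.0 together: it lies at the intersection of circle(N, 38.5) and circle(V, 39.0). With |NV| = 59.79, the foot of the radical line on NV is 29.57 from N and the perpendicular offset is √(38.5² − 29.57²) = 24.66. Taking the right-of-NV solution: D = (29.12, -5.709).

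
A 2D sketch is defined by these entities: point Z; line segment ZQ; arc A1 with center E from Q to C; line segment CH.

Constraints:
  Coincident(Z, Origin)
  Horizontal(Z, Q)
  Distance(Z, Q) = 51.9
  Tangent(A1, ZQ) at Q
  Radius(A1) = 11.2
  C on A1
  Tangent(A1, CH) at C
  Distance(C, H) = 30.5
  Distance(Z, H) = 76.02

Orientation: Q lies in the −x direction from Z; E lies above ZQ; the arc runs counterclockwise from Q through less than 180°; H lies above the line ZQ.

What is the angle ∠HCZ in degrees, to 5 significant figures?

154.65°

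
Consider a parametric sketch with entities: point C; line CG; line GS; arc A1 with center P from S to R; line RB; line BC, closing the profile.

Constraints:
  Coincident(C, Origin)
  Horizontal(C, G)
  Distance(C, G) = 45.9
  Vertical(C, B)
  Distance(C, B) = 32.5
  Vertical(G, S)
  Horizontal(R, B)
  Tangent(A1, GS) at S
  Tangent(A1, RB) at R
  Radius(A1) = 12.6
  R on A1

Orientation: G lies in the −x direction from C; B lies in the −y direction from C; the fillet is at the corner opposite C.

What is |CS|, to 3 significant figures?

50.0

C is at the origin; C and G share the same y with |CG| = 45.9 and G on the −x side, so G = (-45.9, 0.00). C and B share the same x with |CB| = 32.5 and B on the −y side, so B = (0.00, -32.5). The virtual corner opposite C is at (-45.9, -32.5). The tangent condition forces PS to be normal to GS and the tangent condition forces PR to be normal to RB, with radius 12.6, so the center P sits 12.6 in from both sides at P = (-33.3, -19.9). That places the tangent points at S = (-45.9, -19.9) on GS and R = (-33.3, -32.5) on RB. Then |CS| = |S − C| = 50.0.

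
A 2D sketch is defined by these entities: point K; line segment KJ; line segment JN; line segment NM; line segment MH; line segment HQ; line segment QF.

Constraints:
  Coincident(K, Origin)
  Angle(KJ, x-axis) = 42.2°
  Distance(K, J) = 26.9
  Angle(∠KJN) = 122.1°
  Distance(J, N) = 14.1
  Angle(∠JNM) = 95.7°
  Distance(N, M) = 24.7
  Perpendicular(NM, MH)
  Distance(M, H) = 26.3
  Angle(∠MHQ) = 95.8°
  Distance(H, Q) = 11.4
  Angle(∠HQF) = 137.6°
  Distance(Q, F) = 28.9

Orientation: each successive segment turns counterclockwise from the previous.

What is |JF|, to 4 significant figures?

9.262

K is at the origin; KJ runs at 42.2° with length 26.9, so J = (19.93, 18.07). ∠KJN = 122.1° gives JN at 100.1° from the x-axis; with |JN| = 14.1, N = (17.45, 31.95). ∠JNM = 95.7° gives NM at -175.6° from the x-axis; with |NM| = 24.7, M = (-7.172, 30.06). NM is perpendicular to MH, so MH runs at -85.60°; with |MH| = 26.3, H = (-5.155, 3.833). ∠MHQ = 95.8° gives HQ at -1.400° from the x-axis; with |HQ| = 11.4, Q = (6.242, 3.555). ∠HQF = 137.6° gives QF at 41.00° from the x-axis; with |QF| = 28.9, F = (28.05, 22.51). Then |JF| = |F − J| = 9.262.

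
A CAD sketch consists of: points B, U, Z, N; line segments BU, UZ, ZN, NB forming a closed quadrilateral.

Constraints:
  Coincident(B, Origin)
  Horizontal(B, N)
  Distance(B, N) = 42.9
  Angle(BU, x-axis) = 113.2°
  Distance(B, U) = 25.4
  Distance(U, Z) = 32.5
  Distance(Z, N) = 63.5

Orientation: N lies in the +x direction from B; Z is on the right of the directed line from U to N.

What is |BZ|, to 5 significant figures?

21.513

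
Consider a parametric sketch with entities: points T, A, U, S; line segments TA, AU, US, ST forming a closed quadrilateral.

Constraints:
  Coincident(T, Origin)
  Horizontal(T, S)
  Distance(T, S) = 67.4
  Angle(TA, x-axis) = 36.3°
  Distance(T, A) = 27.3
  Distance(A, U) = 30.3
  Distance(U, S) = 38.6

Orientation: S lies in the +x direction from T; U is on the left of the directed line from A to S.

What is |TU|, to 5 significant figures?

57.584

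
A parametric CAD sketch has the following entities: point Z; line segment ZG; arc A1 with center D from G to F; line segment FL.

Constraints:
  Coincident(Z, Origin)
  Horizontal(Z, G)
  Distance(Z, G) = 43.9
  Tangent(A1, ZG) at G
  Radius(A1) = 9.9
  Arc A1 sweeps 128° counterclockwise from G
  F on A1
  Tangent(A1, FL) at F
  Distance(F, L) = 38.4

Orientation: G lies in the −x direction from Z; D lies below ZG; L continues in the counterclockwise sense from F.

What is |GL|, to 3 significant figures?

48.9

Z is at the origin; Z and G share the same y with |ZG| = 43.9 and G on the −x side, so G = (-43.9, 0.00). The tangent condition forces DG to be normal to ZG, so D = G + (0, -9.9) = (-43.9, -9.90). On A1, G sits at bearing 90° from D; a 128° counterclockwise sweep puts F at bearing 218°, so F = D + 9.9·(cos 218°, sin 218°) = (-51.7, -16.0). A1 meets FL tangentially, so DF is at right angles to FL, so FL runs along (−sin 218°, cos 218°); with |FL| = 38.4, L = (-28.1, -46.3). Then |GL| = |L − G| = 48.9.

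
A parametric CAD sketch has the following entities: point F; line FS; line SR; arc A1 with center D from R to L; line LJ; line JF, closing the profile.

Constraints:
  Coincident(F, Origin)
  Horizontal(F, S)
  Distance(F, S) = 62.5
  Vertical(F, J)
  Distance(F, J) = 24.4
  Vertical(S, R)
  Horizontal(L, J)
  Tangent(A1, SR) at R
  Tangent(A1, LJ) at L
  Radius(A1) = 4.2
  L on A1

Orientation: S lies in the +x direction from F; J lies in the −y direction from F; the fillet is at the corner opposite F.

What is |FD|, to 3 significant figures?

61.7

F is at the origin; FS is horizontal with |FS| = 62.5 and S on the +x side, so S = (62.5, 0.00). F and J share the same x with |FJ| = 24.4 and J on the −y side, so J = (0.00, -24.4). The virtual corner opposite F is at (62.5, -24.4). Tangency of A1 to SR means the radius DR is perpendicular to SR and the tangent condition forces DL to be normal to LJ, with radius 4.2, so the center D sits 4.2 in from both sides at D = (58.3, -20.2). Then |FD| = |D − F| = 61.7.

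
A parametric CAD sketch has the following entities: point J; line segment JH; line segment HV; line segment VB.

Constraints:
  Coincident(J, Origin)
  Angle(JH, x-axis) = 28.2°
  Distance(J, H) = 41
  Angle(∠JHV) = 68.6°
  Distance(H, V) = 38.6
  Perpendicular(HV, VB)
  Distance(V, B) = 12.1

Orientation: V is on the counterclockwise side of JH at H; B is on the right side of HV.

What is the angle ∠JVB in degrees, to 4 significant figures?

148.2°

J is at the origin; JH runs at 28.2° with length 41.0, so H = 41.0·(cos 28.2°, sin 28.2°) = (36.13, 19.37). ∠JHV = 68.6°, so HV runs at 28.2° + (180° − 68.6°) = 139.6° from the x-axis; with |HV| = 38.6, V = H + 38.6·(cos 139.6°, sin 139.6°) = (6.738, 44.39). The perpendicularity gives VB at right angles to HV; with |VB| = 12.1 on the right of HV, B = V + 12.1·(0.6481, 0.7615) = (14.58, 53.61). Then cos ∠JVB = VJ·VB / (|VJ||VB|), giving 148.2°.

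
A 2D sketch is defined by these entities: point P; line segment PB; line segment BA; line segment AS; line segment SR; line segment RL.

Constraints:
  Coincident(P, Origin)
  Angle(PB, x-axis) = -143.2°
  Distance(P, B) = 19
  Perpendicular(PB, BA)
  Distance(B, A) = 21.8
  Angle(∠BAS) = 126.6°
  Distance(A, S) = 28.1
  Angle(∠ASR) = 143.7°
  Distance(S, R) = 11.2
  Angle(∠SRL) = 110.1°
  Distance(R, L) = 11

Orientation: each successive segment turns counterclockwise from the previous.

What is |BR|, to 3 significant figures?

51.3

P is at the origin; PB runs at -143.2° with length 19.0, so B = (-15.2, -11.4). PB ⟂ BA, so BA runs at -53.2°; with |BA| = 21.8, A = (-2.16, -28.8). ∠BAS = 126.6° gives AS at 0.200° from the x-axis; with |AS| = 28.1, S = (25.9, -28.7). ∠ASR = 143.7° gives SR at 36.5° from the x-axis; with |SR| = 11.2, R = (34.9, -22.1). Then |BR| = |R − B| = 51.3.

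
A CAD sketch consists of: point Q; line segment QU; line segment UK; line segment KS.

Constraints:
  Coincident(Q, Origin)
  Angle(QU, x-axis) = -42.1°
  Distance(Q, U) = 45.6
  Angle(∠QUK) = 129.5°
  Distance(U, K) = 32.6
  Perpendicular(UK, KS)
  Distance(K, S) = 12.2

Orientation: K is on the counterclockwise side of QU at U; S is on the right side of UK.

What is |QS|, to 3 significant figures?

77.7

Q is at the origin; QU runs at -42.1° with length 45.6, so U = 45.6·(cos -42.1°, sin -42.1°) = (33.8, -30.6). ∠QUK = 129.5°, so UK runs at -42.1° + (180° − 129.5°) = 8.40° from the x-axis; with |UK| = 32.6, K = U + 32.6·(cos 8.40°, sin 8.40°) = (66.1, -25.8). UK is perpendicular to KS; with |KS| = 12.2 on the right of UK, S = K + 12.2·(0.146, -0.989) = (67.9, -37.9). Then |QS| = |S − Q| = 77.7.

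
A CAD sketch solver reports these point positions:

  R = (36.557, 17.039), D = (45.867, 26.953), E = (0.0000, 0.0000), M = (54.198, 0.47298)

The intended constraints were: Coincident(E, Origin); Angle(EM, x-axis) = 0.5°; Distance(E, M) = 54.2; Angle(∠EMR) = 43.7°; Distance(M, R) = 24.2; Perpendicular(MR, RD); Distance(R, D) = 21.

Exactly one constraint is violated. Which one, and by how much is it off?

Distance(R, D) = 21 — off by 7.40.

E = (0.00, 0.00) ✓; EM at 0.5000° ✓; |EM| = 54.20 ✓; ∠EMR = 43.70° ✓; |MR| = 24.20 ✓; ∠(MR, RD) = 90.00° ✓; |RD| = 13.60 ✗.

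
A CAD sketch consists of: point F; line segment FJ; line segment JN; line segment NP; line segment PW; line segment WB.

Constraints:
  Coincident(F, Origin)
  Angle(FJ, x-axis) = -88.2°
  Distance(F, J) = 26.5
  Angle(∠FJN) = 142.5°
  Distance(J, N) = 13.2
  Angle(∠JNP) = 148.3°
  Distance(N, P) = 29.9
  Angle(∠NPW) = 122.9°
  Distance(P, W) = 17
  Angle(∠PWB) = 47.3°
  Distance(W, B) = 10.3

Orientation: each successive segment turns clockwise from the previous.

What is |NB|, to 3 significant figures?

31.6

F is at the origin; FJ runs at -88.2° with length 26.5, so J = (0.832, -26.5). ∠FJN = 142.5° gives JN at -126° from the x-axis; with |JN| = 13.2, N = (-6.87, -37.2). ∠JNP = 148.3° gives NP at -157° from the x-axis; with |NP| = 29.9, P = (-34.5, -48.7). ∠NPW = 122.9° gives PW at 146° from the x-axis; with |PW| = 17.0, W = (-48.5, -39.1). ∠PWB = 47.3° gives WB at 12.8° from the x-axis; with |WB| = 10.3, B = (-38.4, -36.8). Then |NB| = |B − N| = 31.6.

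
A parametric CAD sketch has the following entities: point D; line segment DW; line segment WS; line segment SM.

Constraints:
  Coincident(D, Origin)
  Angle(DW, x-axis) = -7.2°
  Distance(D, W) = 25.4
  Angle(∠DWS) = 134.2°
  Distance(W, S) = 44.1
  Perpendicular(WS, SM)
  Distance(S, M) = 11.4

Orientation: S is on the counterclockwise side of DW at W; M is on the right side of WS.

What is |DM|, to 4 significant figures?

68.53

D is at the origin; DW runs at -7.2° with length 25.4, so W = 25.4·(cos -7.2°, sin -7.2°) = (25.20, -3.183). ∠DWS = 134.2°, so WS runs at -7.2° + (180° − 134.2°) = 38.60° from the x-axis; with |WS| = 44.1, S = W + 44.1·(cos 38.60°, sin 38.60°) = (59.66, 24.33). WS is perpendicular to SM; with |SM| = 11.4 on the right of WS, M = S + 11.4·(0.6239, -0.7815) = (66.78, 15.42). Then |DM| = |M − D| = 68.53.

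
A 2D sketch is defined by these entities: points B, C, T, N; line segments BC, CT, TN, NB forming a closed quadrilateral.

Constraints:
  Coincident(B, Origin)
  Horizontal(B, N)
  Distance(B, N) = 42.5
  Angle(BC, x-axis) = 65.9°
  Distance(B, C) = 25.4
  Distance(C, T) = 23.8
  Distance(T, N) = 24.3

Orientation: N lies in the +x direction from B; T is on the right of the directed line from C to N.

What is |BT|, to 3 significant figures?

18.2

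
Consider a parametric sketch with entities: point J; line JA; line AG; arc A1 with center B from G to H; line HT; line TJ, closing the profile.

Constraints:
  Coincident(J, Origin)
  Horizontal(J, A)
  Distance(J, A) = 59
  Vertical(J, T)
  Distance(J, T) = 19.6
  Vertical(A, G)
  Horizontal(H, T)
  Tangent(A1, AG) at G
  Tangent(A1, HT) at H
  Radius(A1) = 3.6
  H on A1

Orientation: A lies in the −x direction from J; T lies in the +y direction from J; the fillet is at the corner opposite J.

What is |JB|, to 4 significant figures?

57.66

J is at the origin; JA is horizontal with |JA| = 59.0 and A on the −x side, so A = (-59.00, 0.000). JT is vertical with |JT| = 19.6 and T on the +y side, so T = (0.000, 19.60). The virtual corner opposite J is at (-59.00, 19.60). The tangent condition forces BG to be normal to AG and A1 meets HT tangentially, so BH is at right angles to HT, with radius 3.6, so the center B sits 3.6 in from both sides at B = (-55.40, 16.00). Then |JB| = |B − J| = 57.66.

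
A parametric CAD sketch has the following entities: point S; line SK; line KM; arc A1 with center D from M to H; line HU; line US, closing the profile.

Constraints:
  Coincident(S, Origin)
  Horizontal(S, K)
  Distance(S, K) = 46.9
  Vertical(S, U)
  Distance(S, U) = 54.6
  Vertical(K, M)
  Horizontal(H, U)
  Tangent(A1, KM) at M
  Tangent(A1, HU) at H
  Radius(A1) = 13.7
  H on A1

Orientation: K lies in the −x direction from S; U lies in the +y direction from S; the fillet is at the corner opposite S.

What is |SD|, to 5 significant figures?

52.679

S is at the origin; S and K share the same y with |SK| = 46.9 and K on the −x side, so K = (-46.900, 0.0000). S and U share the same x with |SU| = 54.6 and U on the +y side, so U = (0.0000, 54.600). The virtual corner opposite S is at (-46.900, 54.600). The tangent condition forces DM to be normal to KM and since A1 is tangent to HU there, DH ⟂ HU, with radius 13.7, so the center D sits 13.7 in from both sides at D = (-33.200, 40.900). Then |SD| = |D − S| = 52.679.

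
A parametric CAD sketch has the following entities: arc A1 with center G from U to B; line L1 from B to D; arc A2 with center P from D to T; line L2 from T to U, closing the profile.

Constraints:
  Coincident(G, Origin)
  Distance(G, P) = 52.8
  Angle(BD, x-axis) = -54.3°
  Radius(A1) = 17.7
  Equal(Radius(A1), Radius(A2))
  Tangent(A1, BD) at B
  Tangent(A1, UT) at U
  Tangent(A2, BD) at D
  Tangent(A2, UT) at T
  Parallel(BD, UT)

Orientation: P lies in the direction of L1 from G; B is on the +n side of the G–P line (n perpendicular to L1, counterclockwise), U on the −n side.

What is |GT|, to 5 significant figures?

55.688

Tangency of A1 to both parallel lines with radius 17.7 puts B and U at G ± 17.7·n: B = (14.374, 10.329), U = (-14.374, -10.329). Equal radii place D and T the same way about P: D = P + 17.7·n = (45.185, -32.549), T = P − 17.7·n = (16.437, -53.207). Then |GT| = |T − G| = 55.688.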